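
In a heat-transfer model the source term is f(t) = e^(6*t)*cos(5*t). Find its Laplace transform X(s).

L{cos(5t)} = s/(s^2 + 25).
By the first shifting theorem, multiplying by e^(6t) replaces s with s - 6.

X(s) = (s - 6)/((s - 6)^2 + 25)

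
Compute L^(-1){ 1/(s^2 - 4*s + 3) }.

Rewrite the denominator: s^2 - 4*s + 3 = (s - 2)^2 - 1.
The form in (s - 2) signals a first-shifting-theorem factor e^(2t).
Since L{sinh(t)} = 1/(s^2 - 1), the inverse is e^(2*t)*sinh(t).

exp(2*t)*sinh(t)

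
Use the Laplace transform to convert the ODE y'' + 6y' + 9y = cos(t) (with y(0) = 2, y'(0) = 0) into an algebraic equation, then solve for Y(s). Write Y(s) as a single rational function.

Laplace-transform each side.
With L{y''} = s^2 Y - s·y(0) - y'(0) and L{y'} = sY - y(0), with y(0) = 2, y'(0) = 0: the LHS transforms to (s^2 + 6*s + 9)Y - (2*s + 12).
The right side is L{cos(t)} = s/(s^2 + 1).
So (s^2 + 6*s + 9)Y = s/(s^2 + 1) + (2*s + 12).
Divide through and combine into a single rational function.

Y(s) = (2*s^3 + 12*s^2 + 3*s + 12)/(s^4 + 6*s^3 + 10*s^2 + 6*s + 9)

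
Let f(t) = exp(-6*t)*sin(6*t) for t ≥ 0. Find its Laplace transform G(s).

L{sin(6t)} = 6/(s^2 + 36).
By the first shifting theorem, multiplying by e^(-6t) replaces s with s + 6.

G(s) = 6/((s + 6)^2 + 36)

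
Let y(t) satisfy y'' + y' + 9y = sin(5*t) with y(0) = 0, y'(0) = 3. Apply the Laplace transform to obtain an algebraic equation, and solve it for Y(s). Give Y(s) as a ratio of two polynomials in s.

Y(s) = (3*s^2 + 80)/(s^4 + s^3 + 34*s^2 + 25*s + 225)

Apply the Laplace transform to the equation.
Using L{y''} = s^2 Y - s·y(0) - y'(0) and L{y'} = sY - y(0), with y(0) = 0, y'(0) = 3, the left side becomes (s^2 + s + 9)Y - (3).
The right side is L{sin(5*t)} = 5/(s^2 + 25).
So (s^2 + s + 9)Y = 5/(s^2 + 25) + (3).
Divide through and combine into a single rational function.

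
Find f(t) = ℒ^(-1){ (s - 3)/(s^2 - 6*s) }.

f(t) = exp(3*t)*cosh(3*t)

Rewrite the denominator: s^2 - 6*s = (s - 3)^2 - 9.
The form in (s - 3) signals a first-shifting-theorem factor e^(3t).
Since L{cosh(3t)} = s/(s^2 - 9), the inverse is e^(3*t)*cosh(3*t).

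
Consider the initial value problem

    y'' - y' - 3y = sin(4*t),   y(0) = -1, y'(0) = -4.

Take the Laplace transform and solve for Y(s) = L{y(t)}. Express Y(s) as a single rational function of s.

Y(s) = (-s^3 - 3*s^2 - 16*s - 44)/(s^4 - s^3 + 13*s^2 - 16*s - 48)

Apply the Laplace transform to the equation.
The derivative rules (L{y''} = s^2 Y - s·y(0) - y'(0) and L{y'} = sY - y(0), with y(0) = -1, y'(0) = -4) turn the left side into (s^2 - s - 3)Y - (-s - 3).
The right side is L{sin(4*t)} = 4/(s^2 + 16).
So (s^2 - s - 3)Y = 4/(s^2 + 16) + (-s - 3).
Divide through and combine into a single rational function.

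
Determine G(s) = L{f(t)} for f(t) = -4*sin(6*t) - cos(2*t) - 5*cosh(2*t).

By linearity of the Laplace transform, transform each term separately.
(-5)·[L{cosh(2t)} = s/(s^2 - 4)]; (-1)·[L{cos(2t)} = s/(s^2 + 4)]; (-4)·[L{sin(6t)} = 6/(s^2 + 36)].

G(s) = -s/(s^2 + 4) - 5*s/(s^2 - 4) - 24/(s^2 + 36)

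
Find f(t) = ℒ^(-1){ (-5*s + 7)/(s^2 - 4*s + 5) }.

f(t) = -3*exp(2*t)*sin(t) - 5*exp(2*t)*cos(t)

Complete the square in the denominator: s^2 - 4*s + 5 = (s - 2)^2 + 1^2.
Split the numerator to match: -5*s + 7 = -5·(s - 2) - 3·1.
Invert each term: -5·(s - 2)/((s - 2)^2 + 1) ↔ -5e^(2t)cos(t); -3·1/((s - 2)^2 + 1) ↔ -3e^(2t)sin(t).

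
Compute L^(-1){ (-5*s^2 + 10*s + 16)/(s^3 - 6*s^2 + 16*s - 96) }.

Factor the denominator: s^3 - 6*s^2 + 16*s - 96 = (s - 6)*(s^2 + 16).
Partial fraction decomposition gives [-2/(s - 6)] + [-3*s/(s^2 + 16)] + [-8/(s^2 + 16)].
Invert each term: -2/(s - 6) ↔ -2e^(6t); -3·s/(s^2 + 16) ↔ -3cos(4t); -2·4/(s^2 + 16) ↔ -2sin(4t).

-2*exp(6*t) - 2*sin(4*t) - 3*cos(4*t)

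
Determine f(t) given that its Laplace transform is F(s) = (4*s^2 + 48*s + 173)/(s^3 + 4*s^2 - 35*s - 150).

Factor the denominator: s^3 + 4*s^2 - 35*s - 150 = (s - 6)*(s + 5)^2.
Partial fraction decomposition gives [-1/(s + 5)] + [-3/(s + 5)^2] + [5/(s - 6)].
Invert each term: -1/(s + 5) ↔ -e^(-5t); -3/(s + 5)^2 ↔ -3t·e^(-5t); 5/(s - 6) ↔ 5e^(6t).

f(t) = -3*t*exp(-5*t) + 5*exp(6*t) - exp(-5*t)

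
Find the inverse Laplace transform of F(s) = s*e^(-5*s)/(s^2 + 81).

Heaviside(t - 5)*(cos(9*t - 45))

The factor e^(-5s) signals a time shift by c = 5 (second shifting theorem).
L{cos(9t)} = s/(s^2 + 81), so L^-1{s/(s^2 + 81)} = cos(9*t).
Hence the inverse is u(t - 5) times that function evaluated at t - 5.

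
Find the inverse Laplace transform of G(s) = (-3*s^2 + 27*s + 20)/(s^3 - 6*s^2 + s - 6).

Factor the denominator: s^3 - 6*s^2 + s - 6 = (s - 6)*(s^2 + 1).
Partial fraction decomposition gives [2/(s - 6)] + [-5*s/(s^2 + 1)] + [-3/(s^2 + 1)].
Invert each term: 2/(s - 6) ↔ 2e^(6t); -5·s/(s^2 + 1) ↔ -5cos(t); -3·1/(s^2 + 1) ↔ -3sin(t).

2*exp(6*t) - 3*sin(t) - 5*cos(t)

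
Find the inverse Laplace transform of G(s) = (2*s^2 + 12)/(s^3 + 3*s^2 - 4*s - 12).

Factor the denominator: s^3 + 3*s^2 - 4*s - 12 = (s - 2)*(s + 2)*(s + 3).
Partial fraction decomposition gives [1/(s - 2)] + [-5/(s + 2)] + [6/(s + 3)].
Invert each term: 1/(s - 2) ↔ e^(2t); -5/(s + 2) ↔ -5e^(-2t); 6/(s + 3) ↔ 6e^(-3t).

exp(2*t) - 5*exp(-2*t) + 6*exp(-3*t)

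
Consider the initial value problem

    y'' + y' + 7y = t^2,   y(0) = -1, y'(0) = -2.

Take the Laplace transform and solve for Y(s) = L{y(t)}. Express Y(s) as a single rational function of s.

Y(s) = (-s^4 - 3*s^3 + 2)/(s^5 + s^4 + 7*s^3)

Laplace-transform each side.
The derivative rules (L{y''} = s^2 Y - s·y(0) - y'(0) and L{y'} = sY - y(0), with y(0) = -1, y'(0) = -2) turn the left side into (s^2 + s + 7)Y - (-s - 3).
The right side is L{t^2} = 2/s^3.
So (s^2 + s + 7)Y = 2/s^3 + (-s - 3).
Isolate Y and clear denominators.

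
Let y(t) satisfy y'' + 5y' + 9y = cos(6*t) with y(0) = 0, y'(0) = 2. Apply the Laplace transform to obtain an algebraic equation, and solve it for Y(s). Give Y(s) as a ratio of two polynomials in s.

Y(s) = (2*s^2 + s + 72)/(s^4 + 5*s^3 + 45*s^2 + 180*s + 324)

Apply the Laplace transform to the equation.
With L{y''} = s^2 Y - s·y(0) - y'(0) and L{y'} = sY - y(0), with y(0) = 0, y'(0) = 2: the LHS transforms to (s^2 + 5*s + 9)Y - (2).
The right side is L{cos(6*t)} = s/(s^2 + 36).
So (s^2 + 5*s + 9)Y = s/(s^2 + 36) + (2).
Isolate Y and clear denominators.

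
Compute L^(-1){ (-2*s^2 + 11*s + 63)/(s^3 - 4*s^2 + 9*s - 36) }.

3*exp(4*t) - 3*sin(3*t) - 5*cos(3*t)

Factor the denominator: s^3 - 4*s^2 + 9*s - 36 = (s - 4)*(s^2 + 9).
Partial fraction decomposition gives [3/(s - 4)] + [-5*s/(s^2 + 9)] + [-9/(s^2 + 9)].
Invert each term: 3/(s - 4) ↔ 3e^(4t); -5·s/(s^2 + 9) ↔ -5cos(3t); -3·3/(s^2 + 9) ↔ -3sin(3t).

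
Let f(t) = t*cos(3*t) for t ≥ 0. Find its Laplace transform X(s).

X(s) = (s - 3)*(s + 3)/(s^2 + 9)^2

L{cos(3t)} = s/(s^2 + 9).
Then apply L{t·g(t)} = -d/ds[G(s)] with G(s) = s/(s^2 + 9):
differentiating 1 time and applying the sign gives (s - 3)*(s + 3)/(s^2 + 9)^2.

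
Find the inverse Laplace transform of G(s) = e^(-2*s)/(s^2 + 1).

The factor e^(-2s) signals a time shift by c = 2 (second shifting theorem).
L{sin(t)} = 1/(s^2 + 1), so L^-1{1/(s^2 + 1)} = sin(t).
Hence the inverse is u(t - 2) times that function evaluated at t - 2.

Heaviside(t - 2)*(sin(t - 2))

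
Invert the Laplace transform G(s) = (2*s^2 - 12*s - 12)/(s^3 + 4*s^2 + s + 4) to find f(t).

Factor the denominator: s^3 + 4*s^2 + s + 4 = (s + 4)*(s^2 + 1).
Partial fraction decomposition gives [4/(s + 4)] + [-2*s/(s^2 + 1)] + [-4/(s^2 + 1)].
Invert each term: 4/(s + 4) ↔ 4e^(-4t); -2·s/(s^2 + 1) ↔ -2cos(t); -4·1/(s^2 + 1) ↔ -4sin(t).

f(t) = -4*sin(t) - 2*cos(t) + 4*exp(-4*t)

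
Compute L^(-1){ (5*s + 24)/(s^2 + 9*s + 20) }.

Factor the denominator: s^2 + 9*s + 20 = (s + 4)*(s + 5).
Partial fraction decomposition gives [1/(s + 5)] + [4/(s + 4)].
Invert each term: 1/(s + 5) ↔ e^(-5t); 4/(s + 4) ↔ 4e^(-4t).

4*exp(-4*t) + exp(-5*t)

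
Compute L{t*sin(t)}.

2*s/(s^2 + 1)^2

L{sin(t)} = 1/(s^2 + 1).
Then apply L{t·g(t)} = -d/ds[G(s)] with G(s) = 1/(s^2 + 1):
differentiating 1 time and applying the sign gives 2*s/(s^2 + 1)^2.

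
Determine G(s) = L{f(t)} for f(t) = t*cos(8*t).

L{cos(8t)} = s/(s^2 + 64).
Then apply L{t·g(t)} = -d/ds[H(s)] with H(s) = s/(s^2 + 64):
differentiating 1 time and applying the sign gives (s - 8)*(s + 8)/(s^2 + 64)^2.

G(s) = (s - 8)*(s + 8)/(s^2 + 64)^2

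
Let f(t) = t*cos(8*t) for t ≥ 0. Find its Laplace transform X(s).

L{cos(8t)} = s/(s^2 + 64).
Then apply L{t·g(t)} = -d/ds[G(s)] with G(s) = s/(s^2 + 64):
differentiating 1 time and applying the sign gives (s - 8)*(s + 8)/(s^2 + 64)^2.

X(s) = (s - 8)*(s + 8)/(s^2 + 64)^2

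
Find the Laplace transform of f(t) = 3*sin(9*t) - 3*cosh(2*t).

Apply the Laplace transform termwise.
(3)·[L{sin(9t)} = 9/(s^2 + 81)]; (-3)·[L{cosh(2t)} = s/(s^2 - 4)].

-3*s/(s^2 - 4) + 27/(s^2 + 81)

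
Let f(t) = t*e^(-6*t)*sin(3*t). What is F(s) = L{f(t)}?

L{sin(3t)} = 3/(s^2 + 9).
Multiplying by e^(-6t) shifts s → s + 6, so L{e^(-6*t)*sin(3*t)} = 3/((s + 6)^2 + 9).
Then apply L{t·g(t)} = -d/ds[G(s)] with G(s) = 3/((s + 6)^2 + 9):
differentiating 1 time and applying the sign gives 6*(s + 6)/(s^2 + 12*s + 45)^2.

F(s) = 6*(s + 6)/(s^2 + 12*s + 45)^2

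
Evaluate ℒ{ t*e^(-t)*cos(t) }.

L{cos(t)} = s/(s^2 + 1).
Multiplying by e^(-t) shifts s → s + 1, so L{e^(-t)*cos(t)} = (s + 1)/((s + 1)^2 + 1).
Then apply L{t·g(t)} = -d/ds[G(s)] with G(s) = (s + 1)/((s + 1)^2 + 1):
differentiating 1 time and applying the sign gives s*(s + 2)/(s^2 + 2*s + 2)^2.

s*(s + 2)/(s^2 + 2*s + 2)^2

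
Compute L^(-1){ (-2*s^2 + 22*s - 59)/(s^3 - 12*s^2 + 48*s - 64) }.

Factor the denominator: s^3 - 12*s^2 + 48*s - 64 = (s - 4)^3.
Partial fraction decomposition gives [-2/(s - 4)] + [6/(s - 4)^2] + [-3/(s - 4)^3].
Invert each term: -2/(s - 4) ↔ -2e^(4t); 6/(s - 4)^2 ↔ 6t·e^(4t); -3/(s - 4)^3 ↔ (-3/2)t^2·e^(4t).

-3*t^2*exp(4*t)/2 + 6*t*exp(4*t) - 2*exp(4*t)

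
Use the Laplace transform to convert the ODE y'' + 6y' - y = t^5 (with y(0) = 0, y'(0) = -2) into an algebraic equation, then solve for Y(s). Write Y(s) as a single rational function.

Apply the Laplace transform to the equation.
Using L{y''} = s^2 Y - s·y(0) - y'(0) and L{y'} = sY - y(0), with y(0) = 0, y'(0) = -2, the left side becomes (s^2 + 6*s - 1)Y - (-2).
The right side is L{t^5} = 120/s^6.
So (s^2 + 6*s - 1)Y = 120/s^6 + (-2).
Isolate Y and clear denominators.

Y(s) = (-2*s^6 + 120)/(s^8 + 6*s^7 - s^6)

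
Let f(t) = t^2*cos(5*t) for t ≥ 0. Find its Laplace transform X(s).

X(s) = 2*s*(s^2 - 75)/(s^2 + 25)^3

L{cos(5t)} = s/(s^2 + 25).
Then apply L{t^2·g(t)} = (-1)^2 d^2/ds^2[G(s)] with G(s) = s/(s^2 + 25):
differentiating 2 times and applying the sign gives 2*s*(s^2 - 75)/(s^2 + 25)^3.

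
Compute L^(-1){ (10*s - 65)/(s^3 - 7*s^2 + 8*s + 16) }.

Factor the denominator: s^3 - 7*s^2 + 8*s + 16 = (s - 4)^2*(s + 1).
Partial fraction decomposition gives [3/(s - 4)] + [-5/(s - 4)^2] + [-3/(s + 1)].
Invert each term: 3/(s - 4) ↔ 3e^(4t); -5/(s - 4)^2 ↔ -5t·e^(4t); -3/(s + 1) ↔ -3e^(-t).

-5*t*exp(4*t) + 3*exp(4*t) - 3*exp(-t)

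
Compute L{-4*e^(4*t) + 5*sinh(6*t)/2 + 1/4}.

15/(s^2 - 36) - 4/(s - 4) + 1/(4*s)

By linearity of the Laplace transform, transform each term separately.
(5/2)·[L{sinh(6t)} = 6/(s^2 - 36)]; L{1/4} = (1/4)/s; (-4)·[L{e^(4t)} = 1/(s - 4)].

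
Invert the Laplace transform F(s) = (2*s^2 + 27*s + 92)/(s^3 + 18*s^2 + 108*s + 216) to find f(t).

Factor the denominator: s^3 + 18*s^2 + 108*s + 216 = (s + 6)^3.
Partial fraction decomposition gives [2/(s + 6)] + [3/(s + 6)^2] + [2/(s + 6)^3].
Invert each term: 2/(s + 6) ↔ 2e^(-6t); 3/(s + 6)^2 ↔ 3t·e^(-6t); 2/(s + 6)^3 ↔ (1)t^2·e^(-6t).

f(t) = t^2*exp(-6*t) + 3*t*exp(-6*t) + 2*exp(-6*t)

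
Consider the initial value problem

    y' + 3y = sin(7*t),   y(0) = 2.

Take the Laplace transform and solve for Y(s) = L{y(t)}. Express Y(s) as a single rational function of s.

Transform both sides with L{·}.
With L{y'} = sY - y(0) = sY - 2: the LHS transforms to (s + 3)Y - (2).
The right side is L{sin(7*t)} = 7/(s^2 + 49).
So (s + 3)Y = 7/(s^2 + 49) + (2).
Solve for Y(s) and write it as one ratio of polynomials.

Y(s) = (2*s^2 + 105)/(s^3 + 3*s^2 + 49*s + 147)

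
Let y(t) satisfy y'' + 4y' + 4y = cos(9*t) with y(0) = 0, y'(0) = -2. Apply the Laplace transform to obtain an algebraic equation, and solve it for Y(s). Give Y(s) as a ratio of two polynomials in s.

Transform both sides with L{·}.
Using L{y''} = s^2 Y - s·y(0) - y'(0) and L{y'} = sY - y(0), with y(0) = 0, y'(0) = -2, the left side becomes (s^2 + 4*s + 4)Y - (-2).
The right side is L{cos(9*t)} = s/(s^2 + 81).
So (s^2 + 4*s + 4)Y = s/(s^2 + 81) + (-2).
Solve for Y(s) and write it as one ratio of polynomials.

Y(s) = (-2*s^2 + s - 162)/(s^4 + 4*s^3 + 85*s^2 + 324*s + 324)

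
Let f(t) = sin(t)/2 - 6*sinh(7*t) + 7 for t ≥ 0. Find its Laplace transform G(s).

By linearity of the Laplace transform, transform each term separately.
L{7} = 7/s; (-6)·[L{sinh(7t)} = 7/(s^2 - 49)]; (1/2)·[L{sin(t)} = 1/(s^2 + 1)].

G(s) = 1/(2*(s^2 + 1)) - 42/(s^2 - 49) + 7/s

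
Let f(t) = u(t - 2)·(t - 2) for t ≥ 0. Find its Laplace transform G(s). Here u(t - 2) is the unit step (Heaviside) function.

By the second shifting theorem, L{u(t - c)·g(t - c)} = e^(-cs)·H(s) with c = 2 and H(s) = L{g(t)}.
L{t} = 1!/s^2 = 1/s^2.

G(s) = exp(-2*s)/s^2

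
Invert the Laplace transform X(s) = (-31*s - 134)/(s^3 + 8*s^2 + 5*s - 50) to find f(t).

Factor the denominator: s^3 + 8*s^2 + 5*s - 50 = (s - 2)*(s + 5)^2.
Partial fraction decomposition gives [4/(s + 5)] + [-3/(s + 5)^2] + [-4/(s - 2)].
Invert each term: 4/(s + 5) ↔ 4e^(-5t); -3/(s + 5)^2 ↔ -3t·e^(-5t); -4/(s - 2) ↔ -4e^(2t).

f(t) = -3*t*exp(-5*t) - 4*exp(2*t) + 4*exp(-5*t)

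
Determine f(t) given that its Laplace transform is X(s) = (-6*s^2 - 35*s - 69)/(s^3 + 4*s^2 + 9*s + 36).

f(t) = -5*sin(3*t) - 5*cos(3*t) - exp(-4*t)

Factor the denominator: s^3 + 4*s^2 + 9*s + 36 = (s + 4)*(s^2 + 9).
Partial fraction decomposition gives [-1/(s + 4)] + [-5*s/(s^2 + 9)] + [-15/(s^2 + 9)].
Invert each term: -1/(s + 4) ↔ -e^(-4t); -5·s/(s^2 + 9) ↔ -5cos(3t); -5·3/(s^2 + 9) ↔ -5sin(3t).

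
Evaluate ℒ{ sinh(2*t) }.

2/(s^2 - 4)

L{sinh(2t)} = 2/(s^2 - 4).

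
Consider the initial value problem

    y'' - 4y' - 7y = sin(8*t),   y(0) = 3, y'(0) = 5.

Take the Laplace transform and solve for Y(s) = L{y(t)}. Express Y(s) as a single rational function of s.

Take the Laplace transform of both sides.
Using L{y''} = s^2 Y - s·y(0) - y'(0) and L{y'} = sY - y(0), with y(0) = 3, y'(0) = 5, the left side becomes (s^2 - 4*s - 7)Y - (3*s - 7).
The right side is L{sin(8*t)} = 8/(s^2 + 64).
So (s^2 - 4*s - 7)Y = 8/(s^2 + 64) + (3*s - 7).
Divide through and combine into a single rational function.

Y(s) = (3*s^3 - 7*s^2 + 192*s - 440)/(s^4 - 4*s^3 + 57*s^2 - 256*s - 448)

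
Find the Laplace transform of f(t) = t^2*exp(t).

2/(s - 1)^3

L{e^(t)} = 1/(s - 1).
Then apply L{t^2·g(t)} = (-1)^2 d^2/ds^2[G(s)] with G(s) = 1/(s - 1):
differentiating 2 times and applying the sign gives 2/(s - 1)^3.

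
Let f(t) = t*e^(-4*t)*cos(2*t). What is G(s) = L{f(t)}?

G(s) = (s + 2)*(s + 6)/(s^2 + 8*s + 20)^2

L{cos(2t)} = s/(s^2 + 4).
Multiplying by e^(-4t) shifts s → s + 4, so L{e^(-4*t)*cos(2*t)} = (s + 4)/((s + 4)^2 + 4).
Then apply L{t·g(t)} = -d/ds[H(s)] with H(s) = (s + 4)/((s + 4)^2 + 4):
differentiating 1 time and applying the sign gives (s + 2)*(s + 6)/(s^2 + 8*s + 20)^2.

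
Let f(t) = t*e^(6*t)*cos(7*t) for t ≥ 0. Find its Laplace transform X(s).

X(s) = (s - 13)*(s + 1)/(s^2 - 12*s + 85)^2

L{cos(7t)} = s/(s^2 + 49).
Multiplying by e^(6t) shifts s → s - 6, so L{e^(6*t)*cos(7*t)} = (s - 6)/((s - 6)^2 + 49).
Then apply L{t·g(t)} = -d/ds[G(s)] with G(s) = (s - 6)/((s - 6)^2 + 49):
differentiating 1 time and applying the sign gives (s - 13)*(s + 1)/(s^2 - 12*s + 85)^2.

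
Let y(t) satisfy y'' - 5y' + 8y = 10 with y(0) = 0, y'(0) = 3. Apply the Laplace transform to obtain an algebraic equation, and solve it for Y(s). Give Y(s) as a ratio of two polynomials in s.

Y(s) = (3*s + 10)/(s^3 - 5*s^2 + 8*s)

Laplace-transform each side.
The derivative rules (L{y''} = s^2 Y - s·y(0) - y'(0) and L{y'} = sY - y(0), with y(0) = 0, y'(0) = 3) turn the left side into (s^2 - 5*s + 8)Y - (3).
The right side is L{10} = 10/s.
So (s^2 - 5*s + 8)Y = 10/s + (3).
Isolate Y and clear denominators.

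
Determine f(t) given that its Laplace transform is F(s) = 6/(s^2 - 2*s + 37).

f(t) = exp(t)*sin(6*t)

Rewrite the denominator: s^2 - 2*s + 37 = (s - 1)^2 + 36.
The form in (s - 1) signals a first-shifting-theorem factor e^(t).
Since L{sin(6t)} = 6/(s^2 + 36), the inverse is e^(t)*sin(6*t).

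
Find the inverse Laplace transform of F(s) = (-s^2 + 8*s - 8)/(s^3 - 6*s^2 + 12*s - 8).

2*t^2*exp(2*t) + 4*t*exp(2*t) - exp(2*t)

Factor the denominator: s^3 - 6*s^2 + 12*s - 8 = (s - 2)^3.
Partial fraction decomposition gives [-1/(s - 2)] + [4/(s - 2)^2] + [4/(s - 2)^3].
Invert each term: -1/(s - 2) ↔ -e^(2t); 4/(s - 2)^2 ↔ 4t·e^(2t); 4/(s - 2)^3 ↔ (2)t^2·e^(2t).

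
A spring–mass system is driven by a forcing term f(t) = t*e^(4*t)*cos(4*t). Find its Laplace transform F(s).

L{cos(4t)} = s/(s^2 + 16).
Multiplying by e^(4t) shifts s → s - 4, so L{e^(4*t)*cos(4*t)} = (s - 4)/((s - 4)^2 + 16).
Then apply L{t·g(t)} = -d/ds[G(s)] with G(s) = (s - 4)/((s - 4)^2 + 16):
differentiating 1 time and applying the sign gives s*(s - 8)/(s^2 - 8*s + 32)^2.

F(s) = s*(s - 8)/(s^2 - 8*s + 32)^2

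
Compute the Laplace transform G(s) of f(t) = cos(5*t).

G(s) = s/(s^2 + 25)

L{cos(5t)} = s/(s^2 + 25).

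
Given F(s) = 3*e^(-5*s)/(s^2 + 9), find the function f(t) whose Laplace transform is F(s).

The factor e^(-5s) signals a time shift by c = 5 (second shifting theorem).
L{sin(3t)} = 3/(s^2 + 9), so L^-1{3/(s^2 + 9)} = sin(3*t).
Hence the inverse is u(t - 5) times that function evaluated at t - 5.

f(t) = Heaviside(t - 5)*(sin(3*t - 15))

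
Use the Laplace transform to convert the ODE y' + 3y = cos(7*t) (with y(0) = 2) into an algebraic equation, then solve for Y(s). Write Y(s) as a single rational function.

Laplace-transform each side.
The derivative rules (L{y'} = sY - y(0) = sY - 2) turn the left side into (s + 3)Y - (2).
The right side is L{cos(7*t)} = s/(s^2 + 49).
So (s + 3)Y = s/(s^2 + 49) + (2).
Divide through and combine into a single rational function.

Y(s) = (2*s^2 + s + 98)/(s^3 + 3*s^2 + 49*s + 147)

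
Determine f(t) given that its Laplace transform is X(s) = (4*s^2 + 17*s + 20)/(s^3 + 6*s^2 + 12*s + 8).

f(t) = t^2*exp(-2*t) + t*exp(-2*t) + 4*exp(-2*t)

Factor the denominator: s^3 + 6*s^2 + 12*s + 8 = (s + 2)^3.
Partial fraction decomposition gives [4/(s + 2)] + [(s + 2)^(-2)] + [2/(s + 2)^3].
Invert each term: 4/(s + 2) ↔ 4e^(-2t); 1/(s + 2)^2 ↔ t·e^(-2t); 2/(s + 2)^3 ↔ (1)t^2·e^(-2t).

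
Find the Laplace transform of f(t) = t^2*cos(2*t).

2*s*(s^2 - 12)/(s^2 + 4)^3

L{cos(2t)} = s/(s^2 + 4).
Then apply L{t^2·g(t)} = (-1)^2 d^2/ds^2[G(s)] with G(s) = s/(s^2 + 4):
differentiating 2 times and applying the sign gives 2*s*(s^2 - 12)/(s^2 + 4)^3.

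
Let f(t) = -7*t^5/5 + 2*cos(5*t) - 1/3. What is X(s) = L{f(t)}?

Apply the Laplace transform termwise.
(-7/5)·[L{t^5} = 5!/s^6 = 120/s^6]; L{-1/3} = (-1/3)/s; (2)·[L{cos(5t)} = s/(s^2 + 25)].

X(s) = 2*s/(s^2 + 25) - 1/(3*s) - 168/s^6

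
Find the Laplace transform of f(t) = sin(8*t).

8/(s^2 + 64)

L{sin(8t)} = 8/(s^2 + 64).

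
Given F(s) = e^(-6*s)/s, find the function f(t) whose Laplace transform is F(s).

The factor e^(-6s) signals a time shift by c = 6 (second shifting theorem).
L{1} = 1/s, so L^-1{1/s} = 1.
Hence the inverse is u(t - 6) times that function evaluated at t - 6.

f(t) = Heaviside(t - 6)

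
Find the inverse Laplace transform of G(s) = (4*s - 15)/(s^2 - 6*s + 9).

Factor the denominator: s^2 - 6*s + 9 = (s - 3)^2.
Partial fraction decomposition gives [4/(s - 3)] + [-3/(s - 3)^2].
Invert each term: 4/(s - 3) ↔ 4e^(3t); -3/(s - 3)^2 ↔ -3t·e^(3t).

-3*t*exp(3*t) + 4*exp(3*t)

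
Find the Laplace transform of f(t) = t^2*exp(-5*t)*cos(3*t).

L{cos(3t)} = s/(s^2 + 9).
Multiplying by e^(-5t) shifts s → s + 5, so L{exp(-5*t)*cos(3*t)} = (s + 5)/((s + 5)^2 + 9).
Then apply L{t^2·g(t)} = (-1)^2 d^2/ds^2[G(s)] with G(s) = (s + 5)/((s + 5)^2 + 9):
differentiating 2 times and applying the sign gives 2*(s + 5)*(s^2 + 10*s - 2)/(s^2 + 10*s + 34)^3.

2*(s + 5)*(s^2 + 10*s - 2)/(s^2 + 10*s + 34)^3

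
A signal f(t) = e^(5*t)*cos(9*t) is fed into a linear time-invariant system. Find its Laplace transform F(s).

L{cos(9t)} = s/(s^2 + 81).
By the first shifting theorem, multiplying by e^(5t) replaces s with s - 5.

F(s) = (s - 5)/((s - 5)^2 + 81)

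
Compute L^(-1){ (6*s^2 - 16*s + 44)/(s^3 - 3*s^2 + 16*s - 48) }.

Factor the denominator: s^3 - 3*s^2 + 16*s - 48 = (s - 3)*(s^2 + 16).
Partial fraction decomposition gives [2/(s - 3)] + [4*s/(s^2 + 16)] + [-4/(s^2 + 16)].
Invert each term: 2/(s - 3) ↔ 2e^(3t); 4·s/(s^2 + 16) ↔ 4cos(4t); -1·4/(s^2 + 16) ↔ -sin(4t).

2*exp(3*t) - sin(4*t) + 4*cos(4*t)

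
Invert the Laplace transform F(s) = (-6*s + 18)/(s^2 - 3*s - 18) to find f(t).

f(t) = -2*exp(6*t) - 4*exp(-3*t)

Factor the denominator: s^2 - 3*s - 18 = (s - 6)*(s + 3).
Partial fraction decomposition gives [-4/(s + 3)] + [-2/(s - 6)].
Invert each term: -4/(s + 3) ↔ -4e^(-3t); -2/(s - 6) ↔ -2e^(6t).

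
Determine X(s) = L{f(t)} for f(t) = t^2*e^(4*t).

X(s) = 2/(s - 4)^3

L{e^(4t)} = 1/(s - 4).
Then apply L{t^2·g(t)} = (-1)^2 d^2/ds^2[G(s)] with G(s) = 1/(s - 4):
differentiating 2 times and applying the sign gives 2/(s - 4)^3.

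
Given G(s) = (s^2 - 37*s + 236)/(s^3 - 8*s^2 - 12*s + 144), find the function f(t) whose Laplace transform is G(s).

f(t) = 5*t*exp(6*t) - 3*exp(6*t) + 4*exp(-4*t)

Factor the denominator: s^3 - 8*s^2 - 12*s + 144 = (s - 6)^2*(s + 4).
Partial fraction decomposition gives [-3/(s - 6)] + [5/(s - 6)^2] + [4/(s + 4)].
Invert each term: -3/(s - 6) ↔ -3e^(6t); 5/(s - 6)^2 ↔ 5t·e^(6t); 4/(s + 4) ↔ 4e^(-4t).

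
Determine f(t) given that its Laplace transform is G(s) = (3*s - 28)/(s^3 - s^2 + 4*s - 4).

Factor the denominator: s^3 - s^2 + 4*s - 4 = (s - 1)*(s^2 + 4).
Partial fraction decomposition gives [-5/(s - 1)] + [5*s/(s^2 + 4)] + [8/(s^2 + 4)].
Invert each term: -5/(s - 1) ↔ -5e^(t); 5·s/(s^2 + 4) ↔ 5cos(2t); 4·2/(s^2 + 4) ↔ 4sin(2t).

f(t) = -5*exp(t) + 4*sin(2*t) + 5*cos(2*t)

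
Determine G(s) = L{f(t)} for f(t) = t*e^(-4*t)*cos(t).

G(s) = (s + 3)*(s + 5)/(s^2 + 8*s + 17)^2

L{cos(t)} = s/(s^2 + 1).
Multiplying by e^(-4t) shifts s → s + 4, so L{e^(-4*t)*cos(t)} = (s + 4)/((s + 4)^2 + 1).
Then apply L{t·g(t)} = -d/ds[H(s)] with H(s) = (s + 4)/((s + 4)^2 + 1):
differentiating 1 time and applying the sign gives (s + 3)*(s + 5)/(s^2 + 8*s + 17)^2.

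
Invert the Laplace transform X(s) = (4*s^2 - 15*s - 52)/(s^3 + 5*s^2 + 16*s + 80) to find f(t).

f(t) = -5*sin(4*t) + cos(4*t) + 3*exp(-5*t)

Factor the denominator: s^3 + 5*s^2 + 16*s + 80 = (s + 5)*(s^2 + 16).
Partial fraction decomposition gives [3/(s + 5)] + [s/(s^2 + 16)] + [-20/(s^2 + 16)].
Invert each term: 3/(s + 5) ↔ 3e^(-5t); 1·s/(s^2 + 16) ↔ cos(4t); -5·4/(s^2 + 16) ↔ -5sin(4t).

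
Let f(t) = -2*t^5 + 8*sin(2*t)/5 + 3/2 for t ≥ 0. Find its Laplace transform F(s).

By linearity of the Laplace transform, transform each term separately.
L{3/2} = (3/2)/s; (8/5)·[L{sin(2t)} = 2/(s^2 + 4)]; (-2)·[L{t^5} = 5!/s^6 = 120/s^6].

F(s) = 16/(5*(s^2 + 4)) + 3/(2*s) - 240/s^6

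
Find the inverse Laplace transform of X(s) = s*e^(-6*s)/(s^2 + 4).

Heaviside(t - 6)*(cos(2*t - 12))

The factor e^(-6s) signals a time shift by c = 6 (second shifting theorem).
L{cos(2t)} = s/(s^2 + 4), so L^-1{s/(s^2 + 4)} = cos(2*t).
Hence the inverse is u(t - 6) times that function evaluated at t - 6.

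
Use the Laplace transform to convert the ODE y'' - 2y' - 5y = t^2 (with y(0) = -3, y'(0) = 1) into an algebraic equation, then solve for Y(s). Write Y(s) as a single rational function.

Transform both sides with L{·}.
Using L{y''} = s^2 Y - s·y(0) - y'(0) and L{y'} = sY - y(0), with y(0) = -3, y'(0) = 1, the left side becomes (s^2 - 2*s - 5)Y - (-3*s + 7).
The right side is L{t^2} = 2/s^3.
So (s^2 - 2*s - 5)Y = 2/s^3 + (-3*s + 7).
Divide through and combine into a single rational function.

Y(s) = (-3*s^4 + 7*s^3 + 2)/(s^5 - 2*s^4 - 5*s^3)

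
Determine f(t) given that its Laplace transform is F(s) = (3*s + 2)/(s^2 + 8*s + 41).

f(t) = -2*exp(-4*t)*sin(5*t) + 3*exp(-4*t)*cos(5*t)

Complete the square in the denominator: s^2 + 8*s + 41 = (s + 4)^2 + 5^2.
Split the numerator to match: 3*s + 2 = 3·(s + 4) - 2·5.
Invert each term: 3·(s + 4)/((s + 4)^2 + 25) ↔ 3e^(-4t)cos(5t); -2·5/((s + 4)^2 + 25) ↔ -2e^(-4t)sin(5t).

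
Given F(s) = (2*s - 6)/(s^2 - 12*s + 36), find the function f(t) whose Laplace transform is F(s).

f(t) = 6*t*exp(6*t) + 2*exp(6*t)

Factor the denominator: s^2 - 12*s + 36 = (s - 6)^2.
Partial fraction decomposition gives [2/(s - 6)] + [6/(s - 6)^2].
Invert each term: 2/(s - 6) ↔ 2e^(6t); 6/(s - 6)^2 ↔ 6t·e^(6t).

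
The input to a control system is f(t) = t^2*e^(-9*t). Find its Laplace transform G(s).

G(s) = 2/(s + 9)^3

L{e^(-9t)} = 1/(s + 9).
Then apply L{t^2·g(t)} = (-1)^2 d^2/ds^2[H(s)] with H(s) = 1/(s + 9):
differentiating 2 times and applying the sign gives 2/(s + 9)^3.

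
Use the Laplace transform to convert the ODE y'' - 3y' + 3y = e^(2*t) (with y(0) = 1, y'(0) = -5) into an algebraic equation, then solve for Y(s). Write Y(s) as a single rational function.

Take the Laplace transform of both sides.
With L{y''} = s^2 Y - s·y(0) - y'(0) and L{y'} = sY - y(0), with y(0) = 1, y'(0) = -5: the LHS transforms to (s^2 - 3*s + 3)Y - (s - 8).
The right side is L{e^(2*t)} = 1/(s - 2).
So (s^2 - 3*s + 3)Y = 1/(s - 2) + (s - 8).
Solve for Y(s) and write it as one ratio of polynomials.

Y(s) = (s^2 - 10*s + 17)/(s^3 - 5*s^2 + 9*s - 6)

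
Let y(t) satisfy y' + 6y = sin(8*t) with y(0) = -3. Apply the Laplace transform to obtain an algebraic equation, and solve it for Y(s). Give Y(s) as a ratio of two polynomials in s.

Apply the Laplace transform to the equation.
With L{y'} = sY - y(0) = sY - (-3): the LHS transforms to (s + 6)Y - (-3).
The right side is L{sin(8*t)} = 8/(s^2 + 64).
So (s + 6)Y = 8/(s^2 + 64) + (-3).
Solve for Y(s) and write it as one ratio of polynomials.

Y(s) = (-3*s^2 - 184)/(s^3 + 6*s^2 + 64*s + 384)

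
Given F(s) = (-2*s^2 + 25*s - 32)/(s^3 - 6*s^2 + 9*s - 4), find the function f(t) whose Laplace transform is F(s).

Factor the denominator: s^3 - 6*s^2 + 9*s - 4 = (s - 4)*(s - 1)^2.
Partial fraction decomposition gives [-6/(s - 1)] + [3/(s - 1)^2] + [4/(s - 4)].
Invert each term: -6/(s - 1) ↔ -6e^(t); 3/(s - 1)^2 ↔ 3t·e^(t); 4/(s - 4) ↔ 4e^(4t).

f(t) = 3*t*exp(t) + 4*exp(4*t) - 6*exp(t)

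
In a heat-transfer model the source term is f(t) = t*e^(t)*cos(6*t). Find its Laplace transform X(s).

L{cos(6t)} = s/(s^2 + 36).
Multiplying by e^(t) shifts s → s - 1, so L{e^(t)*cos(6*t)} = (s - 1)/((s - 1)^2 + 36).
Then apply L{t·g(t)} = -d/ds[G(s)] with G(s) = (s - 1)/((s - 1)^2 + 36):
differentiating 1 time and applying the sign gives (s - 7)*(s + 5)/(s^2 - 2*s + 37)^2.

X(s) = (s - 7)*(s + 5)/(s^2 - 2*s + 37)^2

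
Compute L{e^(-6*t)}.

1/(s + 6)

L{e^(-6t)} = 1/(s + 6).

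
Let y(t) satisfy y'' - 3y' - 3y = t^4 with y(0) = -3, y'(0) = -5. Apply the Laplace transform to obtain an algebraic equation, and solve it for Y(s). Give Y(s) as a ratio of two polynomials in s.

Take the Laplace transform of both sides.
With L{y''} = s^2 Y - s·y(0) - y'(0) and L{y'} = sY - y(0), with y(0) = -3, y'(0) = -5: the LHS transforms to (s^2 - 3*s - 3)Y - (-3*s + 4).
The right side is L{t^4} = 24/s^5.
So (s^2 - 3*s - 3)Y = 24/s^5 + (-3*s + 4).
Solve for Y(s) and write it as one ratio of polynomials.

Y(s) = (-3*s^6 + 4*s^5 + 24)/(s^7 - 3*s^6 - 3*s^5)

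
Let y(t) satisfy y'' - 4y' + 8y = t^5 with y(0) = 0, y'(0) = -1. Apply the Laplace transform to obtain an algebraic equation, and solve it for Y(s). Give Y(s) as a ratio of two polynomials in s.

Y(s) = (-s^6 + 120)/(s^8 - 4*s^7 + 8*s^6)

Transform both sides with L{·}.
The derivative rules (L{y''} = s^2 Y - s·y(0) - y'(0) and L{y'} = sY - y(0), with y(0) = 0, y'(0) = -1) turn the left side into (s^2 - 4*s + 8)Y - (-1).
The right side is L{t^5} = 120/s^6.
So (s^2 - 4*s + 8)Y = 120/s^6 + (-1).
Solve for Y(s) and write it as one ratio of polynomials.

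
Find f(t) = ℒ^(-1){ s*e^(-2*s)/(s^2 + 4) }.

The factor e^(-2s) signals a time shift by c = 2 (second shifting theorem).
L{cos(2t)} = s/(s^2 + 4), so L^-1{s/(s^2 + 4)} = cos(2*t).
Hence the inverse is u(t - 2) times that function evaluated at t - 2.

f(t) = Heaviside(t - 2)*(cos(2*t - 4))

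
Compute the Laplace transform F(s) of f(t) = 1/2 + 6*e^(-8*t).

Apply the Laplace transform termwise.
L{1/2} = (1/2)/s; (6)·[L{e^(-8t)} = 1/(s + 8)].

F(s) = 6/(s + 8) + 1/(2*s)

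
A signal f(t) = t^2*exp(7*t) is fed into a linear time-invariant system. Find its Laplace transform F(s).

L{e^(7t)} = 1/(s - 7).
Then apply L{t^2·g(t)} = (-1)^2 d^2/ds^2[G(s)] with G(s) = 1/(s - 7):
differentiating 2 times and applying the sign gives 2/(s - 7)^3.

F(s) = 2/(s - 7)^3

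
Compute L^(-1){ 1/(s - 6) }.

Since L{e^(6t)} = 1/(s - 6), the inverse is e^(6*t).

exp(6*t)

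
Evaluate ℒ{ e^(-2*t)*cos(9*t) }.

L{cos(9t)} = s/(s^2 + 81).
By the first shifting theorem, multiplying by e^(-2t) replaces s with s + 2.

(s + 2)/((s + 2)^2 + 81)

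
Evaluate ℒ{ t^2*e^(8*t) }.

L{e^(8t)} = 1/(s - 8).
Then apply L{t^2·g(t)} = (-1)^2 d^2/ds^2[H(s)] with H(s) = 1/(s - 8):
differentiating 2 times and applying the sign gives 2/(s - 8)^3.

2/(s - 8)^3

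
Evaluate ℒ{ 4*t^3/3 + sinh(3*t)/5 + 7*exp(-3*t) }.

3/(5*(s^2 - 9)) + 7/(s + 3) + 8/s^4

Apply the Laplace transform termwise.
(1/5)·[L{sinh(3t)} = 3/(s^2 - 9)]; (4/3)·[L{t^3} = 3!/s^4 = 6/s^4]; (7)·[L{e^(-3t)} = 1/(s + 3)].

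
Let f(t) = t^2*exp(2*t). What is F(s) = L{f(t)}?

L{t^2} = 2!/s^3 = 2/s^3.
By the first shifting theorem, multiplying by e^(2t) replaces s with s - 2.

F(s) = 2/(s - 2)^3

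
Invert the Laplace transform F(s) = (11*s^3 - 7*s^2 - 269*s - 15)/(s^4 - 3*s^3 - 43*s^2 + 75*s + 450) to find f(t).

Factor the denominator: s^4 - 3*s^3 - 43*s^2 + 75*s + 450 = (s - 6)*(s - 5)*(s + 3)*(s + 5).
Partial fraction decomposition gives [2/(s - 5)] + [1/(s + 5)] + [3/(s + 3)] + [5/(s - 6)].
Invert each term: 2/(s - 5) ↔ 2e^(5t); 1/(s + 5) ↔ e^(-5t); 3/(s + 3) ↔ 3e^(-3t); 5/(s - 6) ↔ 5e^(6t).

f(t) = 5*exp(6*t) + 2*exp(5*t) + 3*exp(-3*t) + exp(-5*t)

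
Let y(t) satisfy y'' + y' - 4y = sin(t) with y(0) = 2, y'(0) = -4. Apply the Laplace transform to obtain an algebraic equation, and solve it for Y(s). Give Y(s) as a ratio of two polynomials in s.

Y(s) = (2*s^3 - 2*s^2 + 2*s - 1)/(s^4 + s^3 - 3*s^2 + s - 4)

Take the Laplace transform of both sides.
With L{y''} = s^2 Y - s·y(0) - y'(0) and L{y'} = sY - y(0), with y(0) = 2, y'(0) = -4: the LHS transforms to (s^2 + s - 4)Y - (2*s - 2).
The right side is L{sin(t)} = 1/(s^2 + 1).
So (s^2 + s - 4)Y = 1/(s^2 + 1) + (2*s - 2).
Divide through and combine into a single rational function.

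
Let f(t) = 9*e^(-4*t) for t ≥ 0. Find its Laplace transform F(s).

F(s) = 9/(s + 4)

L{9} = 9/s.
By the first shifting theorem, multiplying by e^(-4t) replaces s with s + 4.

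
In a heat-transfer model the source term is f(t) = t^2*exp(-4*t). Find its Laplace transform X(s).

X(s) = 2/(s + 4)^3

L{e^(-4t)} = 1/(s + 4).
Then apply L{t^2·g(t)} = (-1)^2 d^2/ds^2[G(s)] with G(s) = 1/(s + 4):
differentiating 2 times and applying the sign gives 2/(s + 4)^3.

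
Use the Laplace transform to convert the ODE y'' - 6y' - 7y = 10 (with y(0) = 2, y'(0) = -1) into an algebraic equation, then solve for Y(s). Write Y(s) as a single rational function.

Laplace-transform each side.
Using L{y''} = s^2 Y - s·y(0) - y'(0) and L{y'} = sY - y(0), with y(0) = 2, y'(0) = -1, the left side becomes (s^2 - 6*s - 7)Y - (2*s - 13).
The right side is L{10} = 10/s.
So (s^2 - 6*s - 7)Y = 10/s + (2*s - 13).
Solve for Y(s) and write it as one ratio of polynomials.

Y(s) = (2*s^2 - 13*s + 10)/(s^3 - 6*s^2 - 7*s)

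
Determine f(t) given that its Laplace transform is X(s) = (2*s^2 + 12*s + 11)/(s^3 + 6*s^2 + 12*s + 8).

Factor the denominator: s^3 + 6*s^2 + 12*s + 8 = (s + 2)^3.
Partial fraction decomposition gives [2/(s + 2)] + [4/(s + 2)^2] + [-5/(s + 2)^3].
Invert each term: 2/(s + 2) ↔ 2e^(-2t); 4/(s + 2)^2 ↔ 4t·e^(-2t); -5/(s + 2)^3 ↔ (-5/2)t^2·e^(-2t).

f(t) = -5*t^2*exp(-2*t)/2 + 4*t*exp(-2*t) + 2*exp(-2*t)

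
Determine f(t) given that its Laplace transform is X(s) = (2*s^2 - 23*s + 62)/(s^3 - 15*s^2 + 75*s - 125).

f(t) = -3*t^2*exp(5*t)/2 - 3*t*exp(5*t) + 2*exp(5*t)

Factor the denominator: s^3 - 15*s^2 + 75*s - 125 = (s - 5)^3.
Partial fraction decomposition gives [2/(s - 5)] + [-3/(s - 5)^2] + [-3/(s - 5)^3].
Invert each term: 2/(s - 5) ↔ 2e^(5t); -3/(s - 5)^2 ↔ -3t·e^(5t); -3/(s - 5)^3 ↔ (-3/2)t^2·e^(5t).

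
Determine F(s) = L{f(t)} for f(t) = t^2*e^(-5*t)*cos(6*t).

L{cos(6t)} = s/(s^2 + 36).
Multiplying by e^(-5t) shifts s → s + 5, so L{e^(-5*t)*cos(6*t)} = (s + 5)/((s + 5)^2 + 36).
Then apply L{t^2·g(t)} = (-1)^2 d^2/ds^2[G(s)] with G(s) = (s + 5)/((s + 5)^2 + 36):
differentiating 2 times and applying the sign gives 2*(s + 5)*(s^2 + 10*s - 83)/(s^2 + 10*s + 61)^3.

F(s) = 2*(s + 5)*(s^2 + 10*s - 83)/(s^2 + 10*s + 61)^3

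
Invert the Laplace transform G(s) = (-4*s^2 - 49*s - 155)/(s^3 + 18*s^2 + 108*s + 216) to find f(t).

Factor the denominator: s^3 + 18*s^2 + 108*s + 216 = (s + 6)^3.
Partial fraction decomposition gives [-4/(s + 6)] + [-1/(s + 6)^2] + [-5/(s + 6)^3].
Invert each term: -4/(s + 6) ↔ -4e^(-6t); -1/(s + 6)^2 ↔ -t·e^(-6t); -5/(s + 6)^3 ↔ (-5/2)t^2·e^(-6t).

f(t) = -5*t^2*exp(-6*t)/2 - t*exp(-6*t) - 4*exp(-6*t)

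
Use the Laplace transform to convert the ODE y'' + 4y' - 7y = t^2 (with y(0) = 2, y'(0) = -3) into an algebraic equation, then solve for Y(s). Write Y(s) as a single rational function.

Apply the Laplace transform to the equation.
Using L{y''} = s^2 Y - s·y(0) - y'(0) and L{y'} = sY - y(0), with y(0) = 2, y'(0) = -3, the left side becomes (s^2 + 4*s - 7)Y - (2*s + 5).
The right side is L{t^2} = 2/s^3.
So (s^2 + 4*s - 7)Y = 2/s^3 + (2*s + 5).
Divide through and combine into a single rational function.

Y(s) = (2*s^4 + 5*s^3 + 2)/(s^5 + 4*s^4 - 7*s^3)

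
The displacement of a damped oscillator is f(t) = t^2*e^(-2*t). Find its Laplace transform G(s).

L{e^(-2t)} = 1/(s + 2).
Then apply L{t^2·g(t)} = (-1)^2 d^2/ds^2[H(s)] with H(s) = 1/(s + 2):
differentiating 2 times and applying the sign gives 2/(s + 2)^3.

G(s) = 2/(s + 2)^3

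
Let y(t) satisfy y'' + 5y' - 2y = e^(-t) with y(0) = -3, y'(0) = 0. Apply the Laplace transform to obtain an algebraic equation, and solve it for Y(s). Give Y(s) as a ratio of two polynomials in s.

Transform both sides with L{·}.
The derivative rules (L{y''} = s^2 Y - s·y(0) - y'(0) and L{y'} = sY - y(0), with y(0) = -3, y'(0) = 0) turn the left side into (s^2 + 5*s - 2)Y - (-3*s - 15).
The right side is L{e^(-t)} = 1/(s + 1).
So (s^2 + 5*s - 2)Y = 1/(s + 1) + (-3*s - 15).
Divide through and combine into a single rational function.

Y(s) = (-3*s^2 - 18*s - 14)/(s^3 + 6*s^2 + 3*s - 2)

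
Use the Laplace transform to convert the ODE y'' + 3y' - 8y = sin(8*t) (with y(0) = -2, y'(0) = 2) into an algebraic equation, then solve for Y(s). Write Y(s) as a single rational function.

Y(s) = (-2*s^3 - 4*s^2 - 128*s - 248)/(s^4 + 3*s^3 + 56*s^2 + 192*s - 512)

Apply the Laplace transform to the equation.
Using L{y''} = s^2 Y - s·y(0) - y'(0) and L{y'} = sY - y(0), with y(0) = -2, y'(0) = 2, the left side becomes (s^2 + 3*s - 8)Y - (-2*s - 4).
The right side is L{sin(8*t)} = 8/(s^2 + 64).
So (s^2 + 3*s - 8)Y = 8/(s^2 + 64) + (-2*s - 4).
Solve for Y(s) and write it as one ratio of polynomials.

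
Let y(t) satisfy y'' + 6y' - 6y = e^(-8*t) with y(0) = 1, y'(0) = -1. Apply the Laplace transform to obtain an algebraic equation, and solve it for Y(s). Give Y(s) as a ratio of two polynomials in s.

Take the Laplace transform of both sides.
With L{y''} = s^2 Y - s·y(0) - y'(0) and L{y'} = sY - y(0), with y(0) = 1, y'(0) = -1: the LHS transforms to (s^2 + 6*s - 6)Y - (s + 5).
The right side is L{e^(-8*t)} = 1/(s + 8).
So (s^2 + 6*s - 6)Y = 1/(s + 8) + (s + 5).
Isolate Y and clear denominators.

Y(s) = (s^2 + 13*s + 41)/(s^3 + 14*s^2 + 42*s - 48)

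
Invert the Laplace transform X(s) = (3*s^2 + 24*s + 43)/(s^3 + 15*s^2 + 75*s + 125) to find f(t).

f(t) = -t^2*exp(-5*t) - 6*t*exp(-5*t) + 3*exp(-5*t)

Factor the denominator: s^3 + 15*s^2 + 75*s + 125 = (s + 5)^3.
Partial fraction decomposition gives [3/(s + 5)] + [-6/(s + 5)^2] + [-2/(s + 5)^3].
Invert each term: 3/(s + 5) ↔ 3e^(-5t); -6/(s + 5)^2 ↔ -6t·e^(-5t); -2/(s + 5)^3 ↔ (-1)t^2·e^(-5t).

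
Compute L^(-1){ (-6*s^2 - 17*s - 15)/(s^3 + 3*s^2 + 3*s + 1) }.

-2*t^2*exp(-t) - 5*t*exp(-t) - 6*exp(-t)

Factor the denominator: s^3 + 3*s^2 + 3*s + 1 = (s + 1)^3.
Partial fraction decomposition gives [-6/(s + 1)] + [-5/(s + 1)^2] + [-4/(s + 1)^3].
Invert each term: -6/(s + 1) ↔ -6e^(-t); -5/(s + 1)^2 ↔ -5t·e^(-t); -4/(s + 1)^3 ↔ (-2)t^2·e^(-t).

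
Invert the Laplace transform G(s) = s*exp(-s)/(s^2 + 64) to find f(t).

The factor e^(-s) signals a time shift by c = 1 (second shifting theorem).
L{cos(8t)} = s/(s^2 + 64), so L^-1{s/(s^2 + 64)} = cos(8*t).
Hence the inverse is u(t - 1) times that function evaluated at t - 1.

f(t) = Heaviside(t - 1)*(cos(8*t - 8))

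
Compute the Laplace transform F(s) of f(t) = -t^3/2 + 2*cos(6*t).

F(s) = 2*s/(s^2 + 36) - 3/s^4

The transform is linear, so treat each term independently.
(-1/2)·[L{t^3} = 3!/s^4 = 6/s^4]; (2)·[L{cos(6t)} = s/(s^2 + 36)].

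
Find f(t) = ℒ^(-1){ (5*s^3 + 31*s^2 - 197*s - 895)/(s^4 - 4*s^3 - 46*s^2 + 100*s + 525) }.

f(t) = 4*exp(7*t) + 3*exp(5*t) - exp(-3*t) - exp(-5*t)

Factor the denominator: s^4 - 4*s^3 - 46*s^2 + 100*s + 525 = (s - 7)*(s - 5)*(s + 3)*(s + 5).
Partial fraction decomposition gives [-1/(s + 3)] + [3/(s - 5)] + [-1/(s + 5)] + [4/(s - 7)].
Invert each term: -1/(s + 3) ↔ -e^(-3t); 3/(s - 5) ↔ 3e^(5t); -1/(s + 5) ↔ -e^(-5t); 4/(s - 7) ↔ 4e^(7t).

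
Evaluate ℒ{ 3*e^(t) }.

3/(s - 1)

L{3} = 3/s.
By the first shifting theorem, multiplying by e^(t) replaces s with s - 1.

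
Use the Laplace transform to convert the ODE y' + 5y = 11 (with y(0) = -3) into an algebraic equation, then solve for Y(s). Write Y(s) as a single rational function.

Y(s) = (-3*s + 11)/(s^2 + 5*s)

Take the Laplace transform of both sides.
The derivative rules (L{y'} = sY - y(0) = sY - (-3)) turn the left side into (s + 5)Y - (-3).
The right side is L{11} = 11/s.
So (s + 5)Y = 11/s + (-3).
Divide through and combine into a single rational function.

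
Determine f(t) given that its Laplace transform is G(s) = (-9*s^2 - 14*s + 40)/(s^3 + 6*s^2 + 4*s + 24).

f(t) = 5*sin(2*t) - 4*cos(2*t) - 5*exp(-6*t)

Factor the denominator: s^3 + 6*s^2 + 4*s + 24 = (s + 6)*(s^2 + 4).
Partial fraction decomposition gives [-5/(s + 6)] + [-4*s/(s^2 + 4)] + [10/(s^2 + 4)].
Invert each term: -5/(s + 6) ↔ -5e^(-6t); -4·s/(s^2 + 4) ↔ -4cos(2t); 5·2/(s^2 + 4) ↔ 5sin(2t).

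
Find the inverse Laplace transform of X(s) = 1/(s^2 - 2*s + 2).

Rewrite the denominator: s^2 - 2*s + 2 = (s - 1)^2 + 1.
The form in (s - 1) signals a first-shifting-theorem factor e^(t).
Since L{sin(t)} = 1/(s^2 + 1), the inverse is e^(t)*sin(t).

exp(t)*sin(t)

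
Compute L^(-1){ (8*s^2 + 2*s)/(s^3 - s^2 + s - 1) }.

5*exp(t) + 5*sin(t) + 3*cos(t)

Factor the denominator: s^3 - s^2 + s - 1 = (s - 1)*(s^2 + 1).
Partial fraction decomposition gives [5/(s - 1)] + [3*s/(s^2 + 1)] + [5/(s^2 + 1)].
Invert each term: 5/(s - 1) ↔ 5e^(t); 3·s/(s^2 + 1) ↔ 3cos(t); 5·1/(s^2 + 1) ↔ 5sin(t).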